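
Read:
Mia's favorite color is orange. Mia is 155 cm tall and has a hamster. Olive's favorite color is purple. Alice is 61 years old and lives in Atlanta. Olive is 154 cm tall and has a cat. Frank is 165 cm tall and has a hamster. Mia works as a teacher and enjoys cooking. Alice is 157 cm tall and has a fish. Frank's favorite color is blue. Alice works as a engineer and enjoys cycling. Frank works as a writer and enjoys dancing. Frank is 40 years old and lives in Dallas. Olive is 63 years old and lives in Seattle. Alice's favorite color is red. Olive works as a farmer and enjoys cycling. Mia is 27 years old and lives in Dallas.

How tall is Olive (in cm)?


Olive is 154 cm tall

154


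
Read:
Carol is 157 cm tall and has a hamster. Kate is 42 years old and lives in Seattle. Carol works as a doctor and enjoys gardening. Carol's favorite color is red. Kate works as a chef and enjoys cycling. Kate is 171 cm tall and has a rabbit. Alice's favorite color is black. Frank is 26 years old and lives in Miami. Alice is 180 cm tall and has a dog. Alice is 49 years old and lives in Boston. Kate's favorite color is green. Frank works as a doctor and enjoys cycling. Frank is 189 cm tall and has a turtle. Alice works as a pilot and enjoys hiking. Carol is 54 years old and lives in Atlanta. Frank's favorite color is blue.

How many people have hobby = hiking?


Count: 1

1


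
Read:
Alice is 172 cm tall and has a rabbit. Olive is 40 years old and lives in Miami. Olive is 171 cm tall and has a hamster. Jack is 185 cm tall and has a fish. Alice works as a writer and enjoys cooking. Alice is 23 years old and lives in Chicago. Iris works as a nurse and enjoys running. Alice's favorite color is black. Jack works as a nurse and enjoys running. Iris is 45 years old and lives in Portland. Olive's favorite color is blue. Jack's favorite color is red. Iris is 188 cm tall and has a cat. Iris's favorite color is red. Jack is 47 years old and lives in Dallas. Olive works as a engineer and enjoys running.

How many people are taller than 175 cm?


Taller than 175: 2

2


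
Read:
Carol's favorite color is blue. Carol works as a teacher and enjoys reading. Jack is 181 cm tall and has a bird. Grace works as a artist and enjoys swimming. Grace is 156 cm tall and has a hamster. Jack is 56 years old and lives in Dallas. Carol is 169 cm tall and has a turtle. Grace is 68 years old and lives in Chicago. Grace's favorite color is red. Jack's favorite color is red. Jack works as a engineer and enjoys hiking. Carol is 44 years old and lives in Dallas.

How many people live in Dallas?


Count in Dallas: 2

2


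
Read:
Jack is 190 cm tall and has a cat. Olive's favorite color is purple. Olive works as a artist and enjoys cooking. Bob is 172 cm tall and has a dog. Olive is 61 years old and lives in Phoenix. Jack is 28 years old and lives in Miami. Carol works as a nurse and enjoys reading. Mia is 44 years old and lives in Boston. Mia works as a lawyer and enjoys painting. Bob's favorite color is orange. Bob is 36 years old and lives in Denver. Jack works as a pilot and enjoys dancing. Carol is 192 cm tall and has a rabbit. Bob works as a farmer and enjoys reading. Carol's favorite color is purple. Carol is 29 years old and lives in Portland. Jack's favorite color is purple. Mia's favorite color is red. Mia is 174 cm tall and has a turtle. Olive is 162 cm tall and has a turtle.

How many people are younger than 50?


Filter: 4

4


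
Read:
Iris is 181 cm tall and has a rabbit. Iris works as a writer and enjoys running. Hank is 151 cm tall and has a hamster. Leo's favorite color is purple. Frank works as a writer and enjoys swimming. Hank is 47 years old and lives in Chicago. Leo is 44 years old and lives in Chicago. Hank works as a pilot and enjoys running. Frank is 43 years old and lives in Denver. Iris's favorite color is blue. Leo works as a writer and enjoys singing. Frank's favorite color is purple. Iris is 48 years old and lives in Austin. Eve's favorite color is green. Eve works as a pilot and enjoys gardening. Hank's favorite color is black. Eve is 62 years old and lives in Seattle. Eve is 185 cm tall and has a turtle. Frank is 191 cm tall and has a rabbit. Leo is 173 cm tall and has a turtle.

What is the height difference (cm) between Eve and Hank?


|185 - 151| = 34

34


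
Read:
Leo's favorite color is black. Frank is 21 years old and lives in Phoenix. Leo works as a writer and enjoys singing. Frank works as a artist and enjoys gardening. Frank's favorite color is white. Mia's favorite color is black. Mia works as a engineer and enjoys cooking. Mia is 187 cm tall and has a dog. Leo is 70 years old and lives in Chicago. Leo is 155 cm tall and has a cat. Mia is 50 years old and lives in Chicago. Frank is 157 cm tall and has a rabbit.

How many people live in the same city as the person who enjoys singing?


Person with hobby singing is Leo, city Chicago. Count = 2

2


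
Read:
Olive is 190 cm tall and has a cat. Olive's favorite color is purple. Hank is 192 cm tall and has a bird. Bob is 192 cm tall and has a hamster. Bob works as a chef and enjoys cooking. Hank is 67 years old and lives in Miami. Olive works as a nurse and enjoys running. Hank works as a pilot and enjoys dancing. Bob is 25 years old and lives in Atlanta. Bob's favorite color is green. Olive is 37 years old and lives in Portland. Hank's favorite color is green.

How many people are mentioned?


People: Bob, Olive, Hank. Count = 3

3


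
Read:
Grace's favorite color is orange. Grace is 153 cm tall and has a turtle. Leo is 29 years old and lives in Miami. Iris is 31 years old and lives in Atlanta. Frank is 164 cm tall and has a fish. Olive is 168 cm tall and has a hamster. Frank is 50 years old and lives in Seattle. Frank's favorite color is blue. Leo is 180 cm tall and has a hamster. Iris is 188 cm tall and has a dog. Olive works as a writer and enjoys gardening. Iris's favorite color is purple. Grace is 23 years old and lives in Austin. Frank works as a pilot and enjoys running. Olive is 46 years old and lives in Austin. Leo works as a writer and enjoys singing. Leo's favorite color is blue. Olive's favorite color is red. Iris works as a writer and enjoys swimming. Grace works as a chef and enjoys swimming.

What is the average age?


Sum=179, n=5, avg=35.8

35.8


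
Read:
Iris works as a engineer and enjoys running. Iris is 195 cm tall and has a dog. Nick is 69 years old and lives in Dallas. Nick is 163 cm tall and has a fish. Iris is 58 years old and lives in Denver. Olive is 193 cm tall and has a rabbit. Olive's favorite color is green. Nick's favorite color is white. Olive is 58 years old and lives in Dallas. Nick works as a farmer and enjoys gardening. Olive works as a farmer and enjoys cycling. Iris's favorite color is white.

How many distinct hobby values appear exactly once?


Unique hobby values: 3

3


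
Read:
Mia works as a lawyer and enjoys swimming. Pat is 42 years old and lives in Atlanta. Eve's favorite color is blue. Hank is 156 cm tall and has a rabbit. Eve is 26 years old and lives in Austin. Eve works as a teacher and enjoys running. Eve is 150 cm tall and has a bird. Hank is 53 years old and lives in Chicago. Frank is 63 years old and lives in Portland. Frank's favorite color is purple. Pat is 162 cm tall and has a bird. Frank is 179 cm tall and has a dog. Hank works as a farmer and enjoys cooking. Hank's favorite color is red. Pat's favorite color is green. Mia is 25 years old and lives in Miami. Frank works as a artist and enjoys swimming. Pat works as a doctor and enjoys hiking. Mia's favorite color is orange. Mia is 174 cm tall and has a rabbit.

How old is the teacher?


The teacher is Eve, age 26

26


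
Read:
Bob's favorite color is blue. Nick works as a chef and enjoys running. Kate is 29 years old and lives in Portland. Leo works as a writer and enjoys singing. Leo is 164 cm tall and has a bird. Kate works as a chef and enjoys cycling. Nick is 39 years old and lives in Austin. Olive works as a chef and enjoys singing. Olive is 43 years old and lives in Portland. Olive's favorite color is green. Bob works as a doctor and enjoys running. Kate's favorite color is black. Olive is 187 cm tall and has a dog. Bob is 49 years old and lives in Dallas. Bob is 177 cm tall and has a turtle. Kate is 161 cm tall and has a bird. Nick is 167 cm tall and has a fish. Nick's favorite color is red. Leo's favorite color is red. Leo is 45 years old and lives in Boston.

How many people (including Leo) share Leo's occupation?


Leo is a writer. Count = 1

1


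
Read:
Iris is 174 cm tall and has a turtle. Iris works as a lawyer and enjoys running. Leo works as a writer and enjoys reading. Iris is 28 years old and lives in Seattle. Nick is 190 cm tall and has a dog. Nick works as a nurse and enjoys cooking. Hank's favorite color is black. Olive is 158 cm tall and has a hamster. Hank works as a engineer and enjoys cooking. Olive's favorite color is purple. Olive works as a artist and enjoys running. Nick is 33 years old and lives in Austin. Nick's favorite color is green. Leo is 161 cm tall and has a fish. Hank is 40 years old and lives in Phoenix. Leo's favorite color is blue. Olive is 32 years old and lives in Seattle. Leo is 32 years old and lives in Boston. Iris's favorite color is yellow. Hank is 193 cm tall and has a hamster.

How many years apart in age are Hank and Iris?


40 vs 28, diff = 12

12


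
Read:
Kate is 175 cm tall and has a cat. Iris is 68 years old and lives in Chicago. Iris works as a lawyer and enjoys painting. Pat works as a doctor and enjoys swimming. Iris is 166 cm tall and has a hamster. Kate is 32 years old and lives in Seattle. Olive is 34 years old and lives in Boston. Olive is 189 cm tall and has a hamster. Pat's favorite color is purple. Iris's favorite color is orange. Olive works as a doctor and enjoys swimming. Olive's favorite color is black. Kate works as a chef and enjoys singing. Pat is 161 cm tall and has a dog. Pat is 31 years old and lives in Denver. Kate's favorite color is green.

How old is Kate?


Kate is 32 years old

32


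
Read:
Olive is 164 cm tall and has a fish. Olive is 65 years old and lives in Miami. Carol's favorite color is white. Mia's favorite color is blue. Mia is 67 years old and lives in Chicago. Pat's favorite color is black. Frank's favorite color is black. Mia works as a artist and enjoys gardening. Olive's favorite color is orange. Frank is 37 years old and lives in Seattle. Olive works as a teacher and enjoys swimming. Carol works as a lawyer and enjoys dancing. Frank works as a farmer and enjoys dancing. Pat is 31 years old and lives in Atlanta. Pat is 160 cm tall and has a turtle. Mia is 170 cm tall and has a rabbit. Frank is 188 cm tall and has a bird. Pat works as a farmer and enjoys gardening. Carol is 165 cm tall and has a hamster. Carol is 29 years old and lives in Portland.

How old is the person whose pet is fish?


Person with pet=fish is Olive, age 65

65


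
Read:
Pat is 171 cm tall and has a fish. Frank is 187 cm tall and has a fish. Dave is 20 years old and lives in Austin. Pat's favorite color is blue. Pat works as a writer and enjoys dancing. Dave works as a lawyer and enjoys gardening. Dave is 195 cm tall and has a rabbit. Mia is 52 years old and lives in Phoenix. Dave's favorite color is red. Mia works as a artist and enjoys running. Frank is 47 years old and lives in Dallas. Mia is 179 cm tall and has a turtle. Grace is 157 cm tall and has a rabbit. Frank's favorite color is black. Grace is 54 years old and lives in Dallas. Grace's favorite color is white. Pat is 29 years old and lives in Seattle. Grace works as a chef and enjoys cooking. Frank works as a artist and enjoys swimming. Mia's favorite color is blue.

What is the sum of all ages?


20+29+52+54+47 = 202

202


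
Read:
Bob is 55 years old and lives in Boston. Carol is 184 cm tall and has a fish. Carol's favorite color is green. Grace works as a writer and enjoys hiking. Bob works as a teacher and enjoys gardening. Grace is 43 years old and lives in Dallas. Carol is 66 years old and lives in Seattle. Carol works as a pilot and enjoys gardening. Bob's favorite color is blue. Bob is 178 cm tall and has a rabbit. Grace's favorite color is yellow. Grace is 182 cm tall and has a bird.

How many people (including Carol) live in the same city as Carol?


Carol lives in Seattle. Count = 1

1


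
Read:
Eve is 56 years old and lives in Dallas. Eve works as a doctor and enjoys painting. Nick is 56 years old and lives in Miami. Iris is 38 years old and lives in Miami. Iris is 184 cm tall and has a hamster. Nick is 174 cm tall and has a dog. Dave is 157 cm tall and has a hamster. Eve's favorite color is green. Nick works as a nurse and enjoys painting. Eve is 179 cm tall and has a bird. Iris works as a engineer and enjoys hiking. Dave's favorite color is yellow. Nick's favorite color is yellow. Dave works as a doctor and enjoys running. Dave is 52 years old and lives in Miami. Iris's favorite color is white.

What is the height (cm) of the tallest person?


Tallest: Iris at 184 cm

184


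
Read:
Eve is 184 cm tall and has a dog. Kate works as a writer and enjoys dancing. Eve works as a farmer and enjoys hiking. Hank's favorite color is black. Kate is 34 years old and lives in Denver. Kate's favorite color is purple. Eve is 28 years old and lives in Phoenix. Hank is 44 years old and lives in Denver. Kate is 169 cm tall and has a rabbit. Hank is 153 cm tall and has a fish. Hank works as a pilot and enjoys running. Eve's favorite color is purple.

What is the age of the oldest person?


Oldest: Hank at 44

44


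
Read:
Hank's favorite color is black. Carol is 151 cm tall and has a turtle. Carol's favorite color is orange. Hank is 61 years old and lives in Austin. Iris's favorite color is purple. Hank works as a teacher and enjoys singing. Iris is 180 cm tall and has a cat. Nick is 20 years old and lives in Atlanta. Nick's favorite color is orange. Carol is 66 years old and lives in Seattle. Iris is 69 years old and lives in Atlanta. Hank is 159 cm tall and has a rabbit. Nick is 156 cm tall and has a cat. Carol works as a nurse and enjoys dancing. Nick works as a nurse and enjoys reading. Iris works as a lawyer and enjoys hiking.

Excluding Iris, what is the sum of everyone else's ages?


Sum (excluding Iris): 147

147


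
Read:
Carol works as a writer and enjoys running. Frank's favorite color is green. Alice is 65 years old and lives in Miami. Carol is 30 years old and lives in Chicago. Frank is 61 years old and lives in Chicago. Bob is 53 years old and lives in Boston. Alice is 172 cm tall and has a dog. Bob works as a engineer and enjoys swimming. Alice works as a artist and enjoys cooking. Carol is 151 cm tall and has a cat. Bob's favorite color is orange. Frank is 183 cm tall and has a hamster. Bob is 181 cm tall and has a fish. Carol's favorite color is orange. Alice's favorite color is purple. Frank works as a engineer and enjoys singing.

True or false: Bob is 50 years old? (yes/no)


Bob is actually 53. no

no


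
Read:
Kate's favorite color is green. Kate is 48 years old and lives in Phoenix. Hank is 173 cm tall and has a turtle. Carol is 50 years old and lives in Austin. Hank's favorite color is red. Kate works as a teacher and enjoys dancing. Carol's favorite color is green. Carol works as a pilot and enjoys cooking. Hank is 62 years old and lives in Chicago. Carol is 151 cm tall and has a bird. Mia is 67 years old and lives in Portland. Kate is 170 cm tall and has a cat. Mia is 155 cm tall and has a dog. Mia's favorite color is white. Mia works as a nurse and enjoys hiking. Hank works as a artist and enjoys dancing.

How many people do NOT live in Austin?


Not in Austin: 3

3


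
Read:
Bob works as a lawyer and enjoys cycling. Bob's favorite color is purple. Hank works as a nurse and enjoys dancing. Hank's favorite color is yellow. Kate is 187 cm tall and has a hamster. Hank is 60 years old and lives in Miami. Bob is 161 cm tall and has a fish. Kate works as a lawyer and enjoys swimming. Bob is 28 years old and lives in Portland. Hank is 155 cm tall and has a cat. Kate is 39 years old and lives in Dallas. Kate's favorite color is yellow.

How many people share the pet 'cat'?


Count: 1

1


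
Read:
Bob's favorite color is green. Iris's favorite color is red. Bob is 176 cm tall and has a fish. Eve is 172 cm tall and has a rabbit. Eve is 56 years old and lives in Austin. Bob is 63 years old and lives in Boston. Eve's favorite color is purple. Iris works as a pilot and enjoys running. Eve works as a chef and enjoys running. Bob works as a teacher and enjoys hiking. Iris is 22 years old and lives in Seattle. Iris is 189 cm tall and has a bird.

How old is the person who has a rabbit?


Person with rabbit is Eve, age 56

56


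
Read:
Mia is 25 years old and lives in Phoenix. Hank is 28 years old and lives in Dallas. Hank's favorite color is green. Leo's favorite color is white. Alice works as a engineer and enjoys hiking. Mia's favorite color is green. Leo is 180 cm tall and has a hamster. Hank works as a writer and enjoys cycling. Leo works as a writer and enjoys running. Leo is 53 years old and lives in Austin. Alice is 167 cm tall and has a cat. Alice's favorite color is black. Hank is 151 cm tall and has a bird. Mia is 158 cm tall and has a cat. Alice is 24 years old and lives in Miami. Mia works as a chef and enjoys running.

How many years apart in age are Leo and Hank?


53 vs 28, diff = 25

25


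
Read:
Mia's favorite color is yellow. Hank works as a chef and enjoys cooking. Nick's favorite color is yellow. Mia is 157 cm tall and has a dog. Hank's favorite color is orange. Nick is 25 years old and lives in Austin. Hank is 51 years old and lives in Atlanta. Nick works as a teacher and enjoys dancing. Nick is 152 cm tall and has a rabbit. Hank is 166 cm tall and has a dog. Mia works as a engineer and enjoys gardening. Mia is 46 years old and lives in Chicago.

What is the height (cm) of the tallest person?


Tallest: Hank at 166 cm

166


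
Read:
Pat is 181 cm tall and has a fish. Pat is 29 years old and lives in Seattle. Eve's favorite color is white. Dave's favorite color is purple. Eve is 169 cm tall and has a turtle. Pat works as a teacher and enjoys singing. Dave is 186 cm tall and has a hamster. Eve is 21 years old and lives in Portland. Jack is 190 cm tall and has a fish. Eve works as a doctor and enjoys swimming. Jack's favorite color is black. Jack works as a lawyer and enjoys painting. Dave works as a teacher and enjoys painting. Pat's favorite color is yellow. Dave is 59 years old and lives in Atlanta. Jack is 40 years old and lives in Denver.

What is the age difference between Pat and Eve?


|29 - 21| = 8

8


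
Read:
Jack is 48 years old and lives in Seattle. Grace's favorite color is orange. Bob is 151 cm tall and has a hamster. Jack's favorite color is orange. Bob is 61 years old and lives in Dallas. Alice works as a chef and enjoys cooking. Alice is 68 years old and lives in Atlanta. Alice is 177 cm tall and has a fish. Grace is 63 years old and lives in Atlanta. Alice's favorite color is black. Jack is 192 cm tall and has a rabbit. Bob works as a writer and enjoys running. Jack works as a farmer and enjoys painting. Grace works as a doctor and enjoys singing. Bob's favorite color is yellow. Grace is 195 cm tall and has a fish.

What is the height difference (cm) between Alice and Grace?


|177 - 195| = 18

18


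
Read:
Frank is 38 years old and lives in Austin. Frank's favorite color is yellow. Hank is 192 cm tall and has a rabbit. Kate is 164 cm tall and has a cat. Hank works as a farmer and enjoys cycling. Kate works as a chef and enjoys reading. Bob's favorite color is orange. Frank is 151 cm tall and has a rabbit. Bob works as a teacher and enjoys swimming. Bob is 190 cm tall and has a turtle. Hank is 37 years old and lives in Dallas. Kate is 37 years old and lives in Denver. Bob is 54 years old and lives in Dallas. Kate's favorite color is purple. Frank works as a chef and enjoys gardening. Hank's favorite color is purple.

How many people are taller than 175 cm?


Taller than 175: 2

2


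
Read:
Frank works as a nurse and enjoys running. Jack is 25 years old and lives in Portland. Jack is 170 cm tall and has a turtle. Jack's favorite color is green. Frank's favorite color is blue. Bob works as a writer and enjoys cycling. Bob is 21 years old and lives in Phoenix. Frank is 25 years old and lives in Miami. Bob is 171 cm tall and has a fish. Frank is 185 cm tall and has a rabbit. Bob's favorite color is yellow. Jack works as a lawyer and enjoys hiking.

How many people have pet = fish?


Count: 1

1


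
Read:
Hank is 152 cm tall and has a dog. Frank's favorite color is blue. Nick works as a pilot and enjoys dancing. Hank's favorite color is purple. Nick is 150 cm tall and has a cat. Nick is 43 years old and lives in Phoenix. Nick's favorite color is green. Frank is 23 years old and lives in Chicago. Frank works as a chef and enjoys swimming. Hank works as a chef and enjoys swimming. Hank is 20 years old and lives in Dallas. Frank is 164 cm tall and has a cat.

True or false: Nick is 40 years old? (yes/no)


Nick is actually 43. no

no


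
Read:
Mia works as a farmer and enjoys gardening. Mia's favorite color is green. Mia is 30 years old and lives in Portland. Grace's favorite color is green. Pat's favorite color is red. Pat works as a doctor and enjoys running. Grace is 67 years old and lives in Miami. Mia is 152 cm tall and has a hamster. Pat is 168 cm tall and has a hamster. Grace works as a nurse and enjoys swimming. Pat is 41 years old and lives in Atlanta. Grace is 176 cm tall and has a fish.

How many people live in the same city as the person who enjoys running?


Person with hobby running is Pat, city Atlanta. Count = 1

1


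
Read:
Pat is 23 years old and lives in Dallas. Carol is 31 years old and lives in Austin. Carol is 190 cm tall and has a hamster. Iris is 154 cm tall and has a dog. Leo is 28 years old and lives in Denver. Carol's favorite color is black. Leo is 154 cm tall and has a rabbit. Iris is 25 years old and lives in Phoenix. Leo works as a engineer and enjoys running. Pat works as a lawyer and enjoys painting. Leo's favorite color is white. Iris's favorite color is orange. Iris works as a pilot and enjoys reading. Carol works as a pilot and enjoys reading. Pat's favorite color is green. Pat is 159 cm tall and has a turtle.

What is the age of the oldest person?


Oldest: Carol at 31

31


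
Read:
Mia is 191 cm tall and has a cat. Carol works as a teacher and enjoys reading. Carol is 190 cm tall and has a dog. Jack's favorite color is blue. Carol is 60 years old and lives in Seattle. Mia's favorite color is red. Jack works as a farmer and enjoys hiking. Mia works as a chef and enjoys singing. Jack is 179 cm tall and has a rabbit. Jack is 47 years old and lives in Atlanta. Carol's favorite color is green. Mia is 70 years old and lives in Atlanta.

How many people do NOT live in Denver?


Not in Denver: 3

3


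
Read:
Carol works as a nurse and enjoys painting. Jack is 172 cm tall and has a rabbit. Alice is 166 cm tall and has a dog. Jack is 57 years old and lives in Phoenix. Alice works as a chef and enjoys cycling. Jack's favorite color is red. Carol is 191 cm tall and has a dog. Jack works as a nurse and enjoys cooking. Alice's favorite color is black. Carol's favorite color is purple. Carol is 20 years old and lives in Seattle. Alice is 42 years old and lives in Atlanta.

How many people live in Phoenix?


Count in Phoenix: 1

1


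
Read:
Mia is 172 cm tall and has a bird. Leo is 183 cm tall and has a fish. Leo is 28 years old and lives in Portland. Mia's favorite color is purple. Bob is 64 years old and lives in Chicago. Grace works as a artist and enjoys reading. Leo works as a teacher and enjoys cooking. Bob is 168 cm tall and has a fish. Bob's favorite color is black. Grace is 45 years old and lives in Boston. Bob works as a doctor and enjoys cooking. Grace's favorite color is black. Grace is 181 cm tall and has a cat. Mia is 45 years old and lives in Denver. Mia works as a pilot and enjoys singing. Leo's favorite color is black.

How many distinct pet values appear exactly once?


Unique pet values: 2

2


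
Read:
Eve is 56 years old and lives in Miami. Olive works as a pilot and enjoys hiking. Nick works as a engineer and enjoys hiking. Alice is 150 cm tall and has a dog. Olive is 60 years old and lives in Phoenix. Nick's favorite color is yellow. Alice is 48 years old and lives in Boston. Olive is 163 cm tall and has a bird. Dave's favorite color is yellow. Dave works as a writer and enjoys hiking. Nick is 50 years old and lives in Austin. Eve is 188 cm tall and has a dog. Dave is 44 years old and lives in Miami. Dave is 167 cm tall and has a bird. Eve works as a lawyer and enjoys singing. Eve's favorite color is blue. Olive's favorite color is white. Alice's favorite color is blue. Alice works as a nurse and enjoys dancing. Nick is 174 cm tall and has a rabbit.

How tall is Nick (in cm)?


Nick is 174 cm tall

174


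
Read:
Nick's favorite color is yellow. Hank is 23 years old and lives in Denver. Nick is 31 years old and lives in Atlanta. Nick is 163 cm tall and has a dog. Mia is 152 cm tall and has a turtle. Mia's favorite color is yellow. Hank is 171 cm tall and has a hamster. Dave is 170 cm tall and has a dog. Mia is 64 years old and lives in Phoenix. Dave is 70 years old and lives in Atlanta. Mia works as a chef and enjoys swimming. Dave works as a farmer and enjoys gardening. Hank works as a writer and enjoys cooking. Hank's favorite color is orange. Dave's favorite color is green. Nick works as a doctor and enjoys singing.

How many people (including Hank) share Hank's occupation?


Hank is a writer. Count = 1

1


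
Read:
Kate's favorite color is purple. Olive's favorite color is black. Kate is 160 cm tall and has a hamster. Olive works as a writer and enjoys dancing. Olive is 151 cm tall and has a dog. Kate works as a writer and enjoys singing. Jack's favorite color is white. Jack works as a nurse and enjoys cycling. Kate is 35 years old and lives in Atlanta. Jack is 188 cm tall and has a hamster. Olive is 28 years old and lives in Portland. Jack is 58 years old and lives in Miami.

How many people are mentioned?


People: Jack, Olive, Kate. Count = 3

3


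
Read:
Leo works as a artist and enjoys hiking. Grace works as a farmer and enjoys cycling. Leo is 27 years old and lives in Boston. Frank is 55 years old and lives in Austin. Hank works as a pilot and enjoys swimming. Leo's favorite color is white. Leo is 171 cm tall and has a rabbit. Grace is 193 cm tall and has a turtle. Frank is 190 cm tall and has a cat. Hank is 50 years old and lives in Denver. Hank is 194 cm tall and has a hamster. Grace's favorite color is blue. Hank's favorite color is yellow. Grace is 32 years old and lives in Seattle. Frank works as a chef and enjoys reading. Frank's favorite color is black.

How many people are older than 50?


Filter: 1

1


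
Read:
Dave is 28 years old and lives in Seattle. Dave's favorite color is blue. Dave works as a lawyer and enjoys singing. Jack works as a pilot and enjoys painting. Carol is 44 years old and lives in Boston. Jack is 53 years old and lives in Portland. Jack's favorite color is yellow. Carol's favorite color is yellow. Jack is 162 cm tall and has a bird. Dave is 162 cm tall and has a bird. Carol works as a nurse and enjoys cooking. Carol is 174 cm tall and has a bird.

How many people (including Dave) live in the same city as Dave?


Dave lives in Seattle. Count = 1

1


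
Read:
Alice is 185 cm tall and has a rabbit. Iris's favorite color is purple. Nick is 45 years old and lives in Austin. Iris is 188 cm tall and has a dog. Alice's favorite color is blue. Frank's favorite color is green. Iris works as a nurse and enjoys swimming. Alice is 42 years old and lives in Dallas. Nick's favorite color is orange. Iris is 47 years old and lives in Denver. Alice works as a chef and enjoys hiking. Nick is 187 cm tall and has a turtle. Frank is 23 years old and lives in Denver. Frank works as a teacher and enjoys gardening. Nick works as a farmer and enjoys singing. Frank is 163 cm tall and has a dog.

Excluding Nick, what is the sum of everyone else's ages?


Sum (excluding Nick): 112

112


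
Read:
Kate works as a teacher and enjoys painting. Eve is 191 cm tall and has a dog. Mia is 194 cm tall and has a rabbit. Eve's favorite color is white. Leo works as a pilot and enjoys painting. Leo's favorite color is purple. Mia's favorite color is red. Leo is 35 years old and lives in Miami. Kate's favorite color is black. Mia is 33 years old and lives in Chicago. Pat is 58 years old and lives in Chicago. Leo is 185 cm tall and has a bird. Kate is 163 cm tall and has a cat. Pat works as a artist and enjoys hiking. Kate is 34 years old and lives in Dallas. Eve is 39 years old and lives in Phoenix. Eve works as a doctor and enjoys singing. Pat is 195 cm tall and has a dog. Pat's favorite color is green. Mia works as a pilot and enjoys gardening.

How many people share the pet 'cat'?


Count: 1

1


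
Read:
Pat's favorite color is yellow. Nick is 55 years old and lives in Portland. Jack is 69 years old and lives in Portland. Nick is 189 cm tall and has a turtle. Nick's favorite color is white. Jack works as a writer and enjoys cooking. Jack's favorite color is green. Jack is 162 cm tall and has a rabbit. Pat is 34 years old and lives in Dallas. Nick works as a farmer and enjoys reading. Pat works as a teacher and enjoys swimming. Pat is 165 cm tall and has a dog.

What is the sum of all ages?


34+55+69 = 158

158


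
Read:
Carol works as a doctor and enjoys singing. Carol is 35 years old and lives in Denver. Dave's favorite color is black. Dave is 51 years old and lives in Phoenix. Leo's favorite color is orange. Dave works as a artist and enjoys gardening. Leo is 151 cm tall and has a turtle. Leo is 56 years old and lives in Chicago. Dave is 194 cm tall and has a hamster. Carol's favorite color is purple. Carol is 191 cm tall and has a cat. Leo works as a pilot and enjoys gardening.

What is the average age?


Sum=142, n=3, avg=47.33

47.33


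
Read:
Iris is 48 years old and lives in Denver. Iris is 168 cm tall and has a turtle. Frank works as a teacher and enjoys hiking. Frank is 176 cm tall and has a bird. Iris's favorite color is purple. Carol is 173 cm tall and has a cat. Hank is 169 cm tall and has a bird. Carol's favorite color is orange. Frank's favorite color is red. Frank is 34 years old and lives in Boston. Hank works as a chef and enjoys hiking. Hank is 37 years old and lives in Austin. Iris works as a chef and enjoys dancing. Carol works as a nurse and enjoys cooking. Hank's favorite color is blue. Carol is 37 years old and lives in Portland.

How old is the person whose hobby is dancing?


Person with hobby=dancing is Iris, age 48

48


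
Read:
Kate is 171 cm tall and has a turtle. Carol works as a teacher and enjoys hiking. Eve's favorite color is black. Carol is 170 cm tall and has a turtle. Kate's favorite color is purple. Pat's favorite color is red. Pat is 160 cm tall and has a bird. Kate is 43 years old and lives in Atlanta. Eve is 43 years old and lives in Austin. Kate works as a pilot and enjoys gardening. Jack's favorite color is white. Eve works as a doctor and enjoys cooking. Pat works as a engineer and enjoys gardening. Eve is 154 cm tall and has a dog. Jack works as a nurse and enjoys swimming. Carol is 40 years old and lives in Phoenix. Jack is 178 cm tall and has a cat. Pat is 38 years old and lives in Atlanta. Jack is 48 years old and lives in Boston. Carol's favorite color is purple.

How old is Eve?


Eve is 43 years old

43


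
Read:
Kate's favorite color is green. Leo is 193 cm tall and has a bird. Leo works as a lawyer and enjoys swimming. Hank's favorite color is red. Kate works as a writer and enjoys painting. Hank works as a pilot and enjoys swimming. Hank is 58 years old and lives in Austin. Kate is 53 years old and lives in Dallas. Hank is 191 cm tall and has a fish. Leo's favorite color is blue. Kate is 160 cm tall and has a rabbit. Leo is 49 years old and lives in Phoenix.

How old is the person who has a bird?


Person with bird is Leo, age 49

49


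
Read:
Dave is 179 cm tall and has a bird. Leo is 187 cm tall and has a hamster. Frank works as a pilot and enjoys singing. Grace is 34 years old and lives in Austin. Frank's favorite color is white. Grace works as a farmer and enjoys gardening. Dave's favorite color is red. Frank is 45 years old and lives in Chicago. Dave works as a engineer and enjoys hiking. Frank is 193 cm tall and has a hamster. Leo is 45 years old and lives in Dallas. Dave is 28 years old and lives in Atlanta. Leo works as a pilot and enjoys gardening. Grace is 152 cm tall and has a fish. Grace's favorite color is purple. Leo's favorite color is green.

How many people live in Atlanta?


Count in Atlanta: 1

1


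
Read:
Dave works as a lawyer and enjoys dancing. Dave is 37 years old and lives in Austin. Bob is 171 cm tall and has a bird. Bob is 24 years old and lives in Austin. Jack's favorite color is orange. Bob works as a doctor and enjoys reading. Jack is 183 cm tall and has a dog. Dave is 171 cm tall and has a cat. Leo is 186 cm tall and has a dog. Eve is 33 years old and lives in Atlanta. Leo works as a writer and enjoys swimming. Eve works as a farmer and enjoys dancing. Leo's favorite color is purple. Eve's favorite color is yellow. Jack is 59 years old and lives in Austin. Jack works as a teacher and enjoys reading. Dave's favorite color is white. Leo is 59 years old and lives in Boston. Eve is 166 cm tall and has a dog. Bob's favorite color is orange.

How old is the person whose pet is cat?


Person with pet=cat is Dave, age 37

37


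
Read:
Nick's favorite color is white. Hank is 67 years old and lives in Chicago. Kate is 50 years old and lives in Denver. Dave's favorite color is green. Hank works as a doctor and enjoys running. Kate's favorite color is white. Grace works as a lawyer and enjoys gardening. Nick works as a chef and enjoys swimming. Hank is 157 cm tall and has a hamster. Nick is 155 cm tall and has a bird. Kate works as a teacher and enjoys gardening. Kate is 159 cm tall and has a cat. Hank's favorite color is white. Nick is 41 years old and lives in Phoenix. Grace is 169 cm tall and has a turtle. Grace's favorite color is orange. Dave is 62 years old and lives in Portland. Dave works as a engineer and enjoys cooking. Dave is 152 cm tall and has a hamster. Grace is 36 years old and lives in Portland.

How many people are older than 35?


Filter: 5

5


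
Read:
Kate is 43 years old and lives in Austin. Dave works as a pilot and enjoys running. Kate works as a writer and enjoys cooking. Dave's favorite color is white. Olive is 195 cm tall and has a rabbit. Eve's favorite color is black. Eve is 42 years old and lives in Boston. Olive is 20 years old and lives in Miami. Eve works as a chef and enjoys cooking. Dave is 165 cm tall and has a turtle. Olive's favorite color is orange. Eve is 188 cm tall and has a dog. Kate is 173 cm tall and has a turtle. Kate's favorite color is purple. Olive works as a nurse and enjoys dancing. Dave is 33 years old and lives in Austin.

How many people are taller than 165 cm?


Taller than 165: 3

3


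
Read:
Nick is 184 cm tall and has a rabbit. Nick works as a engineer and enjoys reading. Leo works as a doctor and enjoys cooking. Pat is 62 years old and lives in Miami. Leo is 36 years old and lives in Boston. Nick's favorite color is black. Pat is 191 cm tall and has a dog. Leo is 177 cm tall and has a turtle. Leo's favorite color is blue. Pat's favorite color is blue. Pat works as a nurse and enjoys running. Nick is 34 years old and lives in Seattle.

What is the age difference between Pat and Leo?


|62 - 36| = 26

26


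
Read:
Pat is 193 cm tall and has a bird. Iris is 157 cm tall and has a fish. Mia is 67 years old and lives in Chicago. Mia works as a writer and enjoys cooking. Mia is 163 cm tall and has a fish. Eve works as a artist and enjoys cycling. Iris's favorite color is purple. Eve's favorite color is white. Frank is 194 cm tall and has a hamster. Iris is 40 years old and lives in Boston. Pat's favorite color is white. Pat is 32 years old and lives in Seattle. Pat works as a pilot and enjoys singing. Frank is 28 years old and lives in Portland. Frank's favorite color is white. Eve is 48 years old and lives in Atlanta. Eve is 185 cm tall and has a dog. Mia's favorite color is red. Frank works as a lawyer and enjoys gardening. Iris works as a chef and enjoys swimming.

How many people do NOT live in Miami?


Not in Miami: 5

5


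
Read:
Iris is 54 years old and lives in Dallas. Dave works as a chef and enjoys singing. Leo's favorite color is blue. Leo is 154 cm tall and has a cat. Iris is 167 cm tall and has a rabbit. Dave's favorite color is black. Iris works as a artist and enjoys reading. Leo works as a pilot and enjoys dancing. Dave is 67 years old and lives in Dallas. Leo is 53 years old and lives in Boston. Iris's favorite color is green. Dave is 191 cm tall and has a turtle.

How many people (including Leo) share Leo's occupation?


Leo is a pilot. Count = 1

1


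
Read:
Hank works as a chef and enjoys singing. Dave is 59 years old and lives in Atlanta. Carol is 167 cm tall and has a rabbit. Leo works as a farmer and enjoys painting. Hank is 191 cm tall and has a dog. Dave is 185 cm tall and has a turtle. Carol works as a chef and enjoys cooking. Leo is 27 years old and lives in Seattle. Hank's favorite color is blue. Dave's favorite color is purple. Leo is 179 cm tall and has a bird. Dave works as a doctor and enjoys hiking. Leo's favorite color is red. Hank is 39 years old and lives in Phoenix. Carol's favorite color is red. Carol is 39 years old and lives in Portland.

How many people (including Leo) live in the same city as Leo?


Leo lives in Seattle. Count = 1

1


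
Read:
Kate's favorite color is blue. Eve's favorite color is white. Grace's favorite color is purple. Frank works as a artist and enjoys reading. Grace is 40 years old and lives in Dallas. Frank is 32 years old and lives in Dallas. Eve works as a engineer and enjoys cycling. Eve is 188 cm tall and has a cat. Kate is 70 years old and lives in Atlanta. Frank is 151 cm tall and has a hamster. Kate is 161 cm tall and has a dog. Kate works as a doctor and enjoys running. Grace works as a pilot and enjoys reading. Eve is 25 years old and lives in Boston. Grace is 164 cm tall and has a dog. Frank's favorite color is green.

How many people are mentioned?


People: Grace, Frank, Kate, Eve. Count = 4

4


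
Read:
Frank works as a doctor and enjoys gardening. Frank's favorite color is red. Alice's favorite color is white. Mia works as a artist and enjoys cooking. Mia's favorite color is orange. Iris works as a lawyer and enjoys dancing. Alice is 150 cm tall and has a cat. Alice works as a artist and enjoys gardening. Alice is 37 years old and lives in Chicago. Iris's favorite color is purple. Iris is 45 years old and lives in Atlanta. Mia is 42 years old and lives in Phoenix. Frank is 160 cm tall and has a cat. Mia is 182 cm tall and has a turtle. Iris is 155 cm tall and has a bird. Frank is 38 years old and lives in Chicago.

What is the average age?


Sum=162, n=4, avg=40.5

40.5


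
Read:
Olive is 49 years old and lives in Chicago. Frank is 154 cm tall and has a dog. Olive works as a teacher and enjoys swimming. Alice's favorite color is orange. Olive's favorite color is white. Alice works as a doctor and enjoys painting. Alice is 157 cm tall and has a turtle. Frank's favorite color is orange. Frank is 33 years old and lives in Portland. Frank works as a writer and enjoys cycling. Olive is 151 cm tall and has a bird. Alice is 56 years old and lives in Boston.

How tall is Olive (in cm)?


Olive is 151 cm tall

151


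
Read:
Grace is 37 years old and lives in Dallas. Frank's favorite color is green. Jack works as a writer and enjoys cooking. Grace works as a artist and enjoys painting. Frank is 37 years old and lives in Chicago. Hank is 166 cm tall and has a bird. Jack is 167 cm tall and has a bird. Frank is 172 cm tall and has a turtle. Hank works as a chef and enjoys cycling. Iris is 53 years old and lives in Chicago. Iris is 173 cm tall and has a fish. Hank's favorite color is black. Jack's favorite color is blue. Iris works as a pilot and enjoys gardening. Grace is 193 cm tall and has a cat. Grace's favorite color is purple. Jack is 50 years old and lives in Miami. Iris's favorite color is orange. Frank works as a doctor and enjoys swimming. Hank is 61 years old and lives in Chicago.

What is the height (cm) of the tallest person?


Tallest: Grace at 193 cm

193
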